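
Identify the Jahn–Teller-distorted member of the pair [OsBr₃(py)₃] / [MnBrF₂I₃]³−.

[OsBr₃(py)₃]: Each bromide is −1; pyridine is neutral; balancing the 0 overall charge requires Os(III). Group 8 minus oxidation state 3 gives a d⁵ configuration. A 5d ion has a large Δₒ and is invariably low-spin. The d⁵ configuration leaves the e_g set evenly filled (or empty) — no strong Jahn–Teller driving force.
[MnBrF₂I₃]³−: Each bromide is −1; each fluoride is −1; each iodide is −1; balancing the −3 overall charge requires Mn(III). Group 7 minus oxidation state 3 gives a d⁴ configuration. Bromide, fluoride, and iodide are weak-field ligands for a first-row metal, so the complex is high-spin. The t₂g³e_g¹ (high-spin) configuration has an unevenly filled e_g set; the Jahn–Teller theorem predicts a tetragonal distortion (typically axial elongation) to lift the degeneracy.

[MnBrF₂I₃]³−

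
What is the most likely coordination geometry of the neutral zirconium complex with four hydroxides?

tetrahedral

Ligand charges: each hydroxide is −1. With an overall charge of 0 the zirconium centre must be in the +4 oxidation state.
Zirconium is a group-4 element; Zr(IV) is therefore d⁰.
Coordination number: 4.
A d⁰ ion has no crystal-field stabilisation preference between square planar and tetrahedral, so four ligands adopt the sterically favoured tetrahedral geometry.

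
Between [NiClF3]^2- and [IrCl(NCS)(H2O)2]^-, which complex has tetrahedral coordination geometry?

For [NiClF3]^2-: Summing ligand charges against the −2 overall charge gives an oxidation state of +2 for nickel. Nickel is a group-10 element; Ni(II) is therefore d⁸. Chloride and fluoride are weak-field ligands. With weak-field ligands the CFSE gain from square planar is small, so a 3d d⁸ ion takes the sterically preferred tetrahedral geometry. → tetrahedral.
For [IrCl(NCS)(H2O)2]^-: Each chloride is −1; each isothiocyanate is −1; water is neutral; balancing the −1 overall charge requires Ir(I). Group 9 minus oxidation state 1 gives a d⁸ configuration. A 5d d⁸ ion has a large crystal-field splitting; square planar leaves the high-energy d_{x²−y²} orbital empty and maximises CFSE. → square planar.

[NiClF3]^2-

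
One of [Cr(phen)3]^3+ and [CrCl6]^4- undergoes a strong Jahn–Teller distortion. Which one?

[CrCl6]^4-

[Cr(phen)3]^3+: Ligand charges: 1,10-phenanthroline is neutral. With an overall charge of +3 the chromium centre must be in the +3 oxidation state. Chromium is a group-6 element; Cr(III) is therefore d³. The d³ configuration leaves the e_g set evenly filled (or empty) — no strong Jahn–Teller driving force.
[CrCl6]^4-: Each chloride is −1; balancing the −4 overall charge requires Cr(II). Chromium is a group-6 element; Cr(II) is therefore d⁴. Chloride is a weak-field ligand for a first-row metal, so the complex is high-spin. The t₂g³e_g¹ (high-spin) configuration has an unevenly filled e_g set; the Jahn–Teller theorem predicts a tetragonal distortion (typically axial elongation) to lift the degeneracy.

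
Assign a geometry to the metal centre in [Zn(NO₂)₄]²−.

Ligand charges: each nitro (N-bound nitrite) is −1. With an overall charge of −2 the zinc centre must be in the +2 oxidation state.
Zinc is a group-12 element; Zn(II) is therefore d¹⁰.
With 4 monodentate ligands the coordination number is 4.
A d¹⁰ ion has no crystal-field stabilisation preference between square planar and tetrahedral, so four ligands adopt the sterically favoured tetrahedral geometry.

tetrahedral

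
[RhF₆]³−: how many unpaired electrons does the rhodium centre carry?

Ligand charges: each fluoride is −1. With an overall charge of −3 the rhodium centre must be in the +3 oxidation state.
Rh sits in group 9, so the d-electron count is 9 − 3 = 6.
The spin state decides the count: a 4d ion has a large Δₒ and is invariably low-spin.
An octahedral low-spin d⁶ ion is t₂g⁶e_g⁰, giving 0 unpaired electrons.

0 unpaired electrons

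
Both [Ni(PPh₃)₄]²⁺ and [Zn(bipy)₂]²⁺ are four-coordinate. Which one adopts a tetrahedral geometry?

[Zn(bipy)₂]²⁺

For [Ni(PPh₃)₄]²⁺: Triphenylphosphine is neutral; balancing the +2 overall charge requires Ni(II). Group 10 minus oxidation state 2 gives a d⁸ configuration. Triphenylphosphine is a strong-field ligand (high in the spectrochemical series). A 3d d⁸ ion with strong-field ligands gains enough CFSE to favour square planar over tetrahedral. → square planar.
For [Zn(bipy)₂]²⁺: 2,2′-bipyridine is neutral; balancing the +2 overall charge requires Zn(II). Zinc is a group-12 element; Zn(II) is therefore d¹⁰. A d¹⁰ ion has no crystal-field stabilisation preference between square planar and tetrahedral, so four ligands adopt the sterically favoured tetrahedral geometry. → tetrahedral.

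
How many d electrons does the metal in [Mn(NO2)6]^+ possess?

Each nitro (N-bound nitrite) is −1; balancing the +1 overall charge requires Mn(VII).
Group 7 minus oxidation state 7 gives a d⁰ configuration.

d⁰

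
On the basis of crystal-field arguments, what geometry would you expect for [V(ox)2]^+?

tetrahedral

Each oxalate is −2; balancing the +1 overall charge requires V(V).
Vanadium is a group-5 element; V(V) is therefore d⁰.
Counting donor atoms: 2×oxalate (bidentate) → 4 donors. Coordination number = 4.
A d⁰ ion has no crystal-field stabilisation preference between square planar and tetrahedral, so four ligands adopt the sterically favoured tetrahedral geometry.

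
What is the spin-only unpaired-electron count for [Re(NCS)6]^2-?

3

Ligand charges: each isothiocyanate is −1. With an overall charge of −2 the rhenium centre must be in the +4 oxidation state.
Rhenium is a group-7 element; Re(IV) is therefore d³.
In an octahedral field the d³ configuration is t₂g³e_g⁰ (only one arrangement possible), giving 3 unpaired electrons.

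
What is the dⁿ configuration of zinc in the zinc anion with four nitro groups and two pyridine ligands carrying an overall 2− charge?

d¹⁰

Ligand charges: each nitro (N-bound nitrite) is −1; pyridine is neutral. With an overall charge of −2 the zinc centre must be in the +2 oxidation state.
Group 12 minus oxidation state 2 gives a d¹⁰ configuration.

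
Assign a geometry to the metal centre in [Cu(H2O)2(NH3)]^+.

trigonal planar

Water is neutral; ammonia is neutral; balancing the +1 overall charge requires Cu(I).
Cu sits in group 11, so the d-electron count is 11 − 1 = 10.
Coordination number: 3.
Three ligands around a d¹⁰ centre minimise repulsion in a trigonal-planar arrangement.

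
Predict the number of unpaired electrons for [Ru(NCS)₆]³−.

Summing ligand charges against the −3 overall charge gives an oxidation state of +3 for ruthenium.
Ru sits in group 8, so the d-electron count is 8 − 3 = 5.
The spin state decides the count: a 4d ion has a large Δₒ and is invariably low-spin.
An octahedral low-spin d⁵ ion is t₂g⁵e_g⁰, giving 1 unpaired electron.

1 unpaired electron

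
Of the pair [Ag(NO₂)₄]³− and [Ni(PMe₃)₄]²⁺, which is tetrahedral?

For [Ag(NO₂)₄]³−: Each nitro (N-bound nitrite) is −1; balancing the −3 overall charge requires Ag(I). Group 11 minus oxidation state 1 gives a d¹⁰ configuration. A d¹⁰ ion has no crystal-field stabilisation preference between square planar and tetrahedral, so four ligands adopt the sterically favoured tetrahedral geometry. → tetrahedral.
For [Ni(PMe₃)₄]²⁺: Trimethylphosphine is neutral; balancing the +2 overall charge requires Ni(II). Ni sits in group 10, so the d-electron count is 10 − 2 = 8. Trimethylphosphine is a strong-field ligand (high in the spectrochemical series). A 3d d⁸ ion with strong-field ligands gains enough CFSE to favour square planar over tetrahedral. → square planar.

[Ag(NO₂)₄]³−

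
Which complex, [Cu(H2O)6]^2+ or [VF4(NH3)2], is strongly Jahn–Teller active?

[Cu(H2O)6]^2+

[Cu(H2O)6]^2+: Water is neutral; balancing the +2 overall charge requires Cu(II). Copper is a group-11 element; Cu(II) is therefore d⁹. The t₂g⁶e_g³ configuration has an unevenly filled e_g set; the Jahn–Teller theorem predicts a tetragonal distortion (typically axial elongation) to lift the degeneracy.
[VF4(NH3)2]: Summing ligand charges against the 0 overall charge gives an oxidation state of +4 for vanadium. Group 5 minus oxidation state 4 gives a d¹ configuration. The d¹ configuration leaves the e_g set evenly filled (or empty) — no strong Jahn–Teller driving force.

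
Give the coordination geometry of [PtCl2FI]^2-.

Summing ligand charges against the −2 overall charge gives an oxidation state of +2 for platinum.
Group 10 minus oxidation state 2 gives a d⁸ configuration.
Coordination number: 4.
A 5d d⁸ ion has a large crystal-field splitting; square planar leaves the high-energy d_{x²−y²} orbital empty and maximises CFSE.

square planar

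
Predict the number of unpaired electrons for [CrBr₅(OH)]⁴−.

Ligand charges: each bromide is −1; each hydroxide is −1. With an overall charge of −4 the chromium centre must be in the +2 oxidation state.
Chromium is a group-6 element; Cr(II) is therefore d⁴.
The spin state decides the count: Bromide and hydroxide are weak-field ligands for a first-row metal, so the complex is high-spin.
An octahedral high-spin d⁴ ion is t₂g³e_g¹, giving 4 unpaired electrons.

4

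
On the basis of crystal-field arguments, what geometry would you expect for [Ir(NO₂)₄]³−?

square planar

Ligand charges: each nitro (N-bound nitrite) is −1. With an overall charge of −3 the iridium centre must be in the +1 oxidation state.
Group 9 minus oxidation state 1 gives a d⁸ configuration.
With 4 monodentate ligands the coordination number is 4.
A 5d d⁸ ion has a large crystal-field splitting; square planar leaves the high-energy d_{x²−y²} orbital empty and maximises CFSE.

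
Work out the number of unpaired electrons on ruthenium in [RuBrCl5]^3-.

1 unpaired electron

Each bromide is −1; each chloride is −1; balancing the −3 overall charge requires Ru(III).
Ruthenium is a group-8 element; Ru(III) is therefore d⁵.
The spin state decides the count: a 4d ion has a large Δₒ and is invariably low-spin.
An octahedral low-spin d⁵ ion is t₂g⁵e_g⁰, giving 1 unpaired electron.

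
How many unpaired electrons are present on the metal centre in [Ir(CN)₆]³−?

0 unpaired electrons

Ligand charges: each cyanide is −1. With an overall charge of −3 the iridium centre must be in the +3 oxidation state.
Ir sits in group 9, so the d-electron count is 9 − 3 = 6.
The spin state decides the count: a 5d ion has a large Δₒ and is invariably low-spin.
An octahedral low-spin d⁶ ion is t₂g⁶e_g⁰, giving 0 unpaired electrons.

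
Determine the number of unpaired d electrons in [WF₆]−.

Ligand charges: each fluoride is −1. With an overall charge of −1 the tungsten centre must be in the +5 oxidation state.
Tungsten is a group-6 element; W(V) is therefore d¹.
In an octahedral field the d¹ configuration is t₂g¹e_g⁰ (only one arrangement possible), giving 1 unpaired electron.

1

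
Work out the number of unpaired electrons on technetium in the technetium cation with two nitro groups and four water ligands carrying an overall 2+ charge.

3

Ligand charges: each nitro (N-bound nitrite) is −1; water is neutral. With an overall charge of +2 the technetium centre must be in the +4 oxidation state.
Group 7 minus oxidation state 4 gives a d³ configuration.
In an octahedral field the d³ configuration is t₂g³e_g⁰ (only one arrangement possible), giving 3 unpaired electrons.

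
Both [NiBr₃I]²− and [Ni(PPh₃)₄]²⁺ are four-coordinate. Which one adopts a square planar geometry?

For [NiBr₃I]²−: Ligand charges: each bromide is −1; each iodide is −1. With an overall charge of −2 the nickel centre must be in the +2 oxidation state. Group 10 minus oxidation state 2 gives a d⁸ configuration. Bromide and iodide are weak-field ligands. With weak-field ligands the CFSE gain from square planar is small, so a 3d d⁸ ion takes the sterically preferred tetrahedral geometry. → tetrahedral.
For [Ni(PPh₃)₄]²⁺: Summing ligand charges against the +2 overall charge gives an oxidation state of +2 for nickel. Nickel is a group-10 element; Ni(II) is therefore d⁸. Triphenylphosphine is a strong-field ligand (high in the spectrochemical series). A 3d d⁸ ion with strong-field ligands gains enough CFSE to favour square planar over tetrahedral. → square planar.

[Ni(PPh₃)₄]²⁺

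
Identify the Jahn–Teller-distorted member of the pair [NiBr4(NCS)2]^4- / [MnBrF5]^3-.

[NiBr4(NCS)2]^4-: Ligand charges: each bromide is −1; each isothiocyanate is −1. With an overall charge of −4 the nickel centre must be in the +2 oxidation state. Group 10 minus oxidation state 2 gives a d⁸ configuration. The d⁸ configuration leaves the e_g set evenly filled (or empty) — no strong Jahn–Teller driving force.
[MnBrF5]^3-: Summing ligand charges against the −3 overall charge gives an oxidation state of +3 for manganese. Mn sits in group 7, so the d-electron count is 7 − 3 = 4. Bromide and fluoride are weak-field ligands for a first-row metal, so the complex is high-spin. The t₂g³e_g¹ (high-spin) configuration has an unevenly filled e_g set; the Jahn–Teller theorem predicts a tetragonal distortion (typically axial elongation) to lift the degeneracy.

[MnBrF5]^3-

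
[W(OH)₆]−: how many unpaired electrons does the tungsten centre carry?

Each hydroxide is −1; balancing the −1 overall charge requires W(V).
Group 6 minus oxidation state 5 gives a d¹ configuration.
In an octahedral field the d¹ configuration is t₂g¹e_g⁰ (only one arrangement possible), giving 1 unpaired electron.

1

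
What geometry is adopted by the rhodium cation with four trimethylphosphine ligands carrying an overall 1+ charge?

square planar

Summing ligand charges against the +1 overall charge gives an oxidation state of +1 for rhodium.
Group 9 minus oxidation state 1 gives a d⁸ configuration.
With 4 monodentate ligands the coordination number is 4.
A 4d d⁸ ion has a large crystal-field splitting; square planar leaves the high-energy d_{x²−y²} orbital empty and maximises CFSE.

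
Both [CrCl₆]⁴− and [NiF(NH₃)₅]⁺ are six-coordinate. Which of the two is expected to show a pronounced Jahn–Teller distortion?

[CrCl₆]⁴−

[CrCl₆]⁴−: Ligand charges: each chloride is −1. With an overall charge of −4 the chromium centre must be in the +2 oxidation state. Cr sits in group 6, so the d-electron count is 6 − 2 = 4. Chloride is a weak-field ligand for a first-row metal, so the complex is high-spin. The t₂g³e_g¹ (high-spin) configuration has an unevenly filled e_g set; the Jahn–Teller theorem predicts a tetragonal distortion (typically axial elongation) to lift the degeneracy.
[NiF(NH₃)₅]⁺: Ligand charges: each fluoride is −1; ammonia is neutral. With an overall charge of +1 the nickel centre must be in the +2 oxidation state. Ni sits in group 10, so the d-electron count is 10 − 2 = 8. The d⁸ configuration leaves the e_g set evenly filled (or empty) — no strong Jahn–Teller driving force.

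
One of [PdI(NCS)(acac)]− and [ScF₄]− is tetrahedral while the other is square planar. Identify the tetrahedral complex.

[ScF₄]−

For [PdI(NCS)(acac)]−: Summing ligand charges against the −1 overall charge gives an oxidation state of +2 for palladium. Group 10 minus oxidation state 2 gives a d⁸ configuration. A 4d d⁸ ion has a large crystal-field splitting; square planar leaves the high-energy d_{x²−y²} orbital empty and maximises CFSE. → square planar.
For [ScF₄]−: Summing ligand charges against the −1 overall charge gives an oxidation state of +3 for scandium. Group 3 minus oxidation state 3 gives a d⁰ configuration. A d⁰ ion has no crystal-field stabilisation preference between square planar and tetrahedral, so four ligands adopt the sterically favoured tetrahedral geometry. → tetrahedral.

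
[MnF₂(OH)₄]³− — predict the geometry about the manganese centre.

octahedral

Ligand charges: each fluoride is −1; each hydroxide is −1. With an overall charge of −3 the manganese centre must be in the +3 oxidation state.
Manganese is a group-7 element; Mn(III) is therefore d⁴.
Coordination number: 6.
Six donors around a single metal centre give an octahedral coordination sphere.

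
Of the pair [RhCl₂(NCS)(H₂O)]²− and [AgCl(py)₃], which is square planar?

[RhCl₂(NCS)(H₂O)]²−

For [RhCl₂(NCS)(H₂O)]²−: Ligand charges: each chloride is −1; each isothiocyanate is −1; water is neutral. With an overall charge of −2 the rhodium centre must be in the +1 oxidation state. Rh sits in group 9, so the d-electron count is 9 − 1 = 8. A 4d d⁸ ion has a large crystal-field splitting; square planar leaves the high-energy d_{x²−y²} orbital empty and maximises CFSE. → square planar.
For [AgCl(py)₃]: Summing ligand charges against the 0 overall charge gives an oxidation state of +1 for silver. Silver is a group-11 element; Ag(I) is therefore d¹⁰. A d¹⁰ ion has no crystal-field stabilisation preference between square planar and tetrahedral, so four ligands adopt the sterically favoured tetrahedral geometry. → tetrahedral.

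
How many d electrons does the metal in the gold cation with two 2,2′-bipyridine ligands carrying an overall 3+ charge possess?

d⁸

Ligand charges: 2,2′-bipyridine is neutral. With an overall charge of +3 the gold centre must be in the +3 oxidation state.
Group 11 minus oxidation state 3 gives a d⁸ configuration.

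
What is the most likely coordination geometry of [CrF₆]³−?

octahedral

Each fluoride is −1; balancing the −3 overall charge requires Cr(III).
Group 6 minus oxidation state 3 gives a d³ configuration.
With 6 monodentate ligands the coordination number is 6.
Six donors around a single metal centre give an octahedral coordination sphere.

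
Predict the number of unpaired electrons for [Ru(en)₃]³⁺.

Summing ligand charges against the +3 overall charge gives an oxidation state of +3 for ruthenium.
Group 8 minus oxidation state 3 gives a d⁵ configuration.
Counting donor atoms: 3×ethylenediamine (bidentate) → 6 donors. Coordination number = 6.
The spin state decides the count: a 4d ion has a large Δₒ and is invariably low-spin.
An octahedral low-spin d⁵ ion is t₂g⁵e_g⁰, giving 1 unpaired electron.

1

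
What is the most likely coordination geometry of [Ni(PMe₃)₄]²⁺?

Summing ligand charges against the +2 overall charge gives an oxidation state of +2 for nickel.
Nickel is a group-10 element; Ni(II) is therefore d⁸.
With 4 monodentate ligands the coordination number is 4.
Trimethylphosphine is a strong-field ligand (high in the spectrochemical series).
A 3d d⁸ ion with strong-field ligands gains enough CFSE to favour square planar over tetrahedral.

square planar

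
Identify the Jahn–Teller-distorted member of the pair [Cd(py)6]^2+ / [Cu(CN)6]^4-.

[Cu(CN)6]^4-

[Cd(py)6]^2+: Ligand charges: pyridine is neutral. With an overall charge of +2 the cadmium centre must be in the +2 oxidation state. Group 12 minus oxidation state 2 gives a d¹⁰ configuration. The d¹⁰ configuration leaves the e_g set evenly filled (or empty) — no strong Jahn–Teller driving force.
[Cu(CN)6]^4-: Each cyanide is −1; balancing the −4 overall charge requires Cu(II). Copper is a group-11 element; Cu(II) is therefore d⁹. The t₂g⁶e_g³ configuration has an unevenly filled e_g set; the Jahn–Teller theorem predicts a tetragonal distortion (typically axial elongation) to lift the degeneracy.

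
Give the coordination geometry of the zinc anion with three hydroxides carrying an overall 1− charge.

trigonal planar

Ligand charges: each hydroxide is −1. With an overall charge of −1 the zinc centre must be in the +2 oxidation state.
Group 12 minus oxidation state 2 gives a d¹⁰ configuration.
With 3 monodentate ligands the coordination number is 3.
Three ligands around a d¹⁰ centre minimise repulsion in a trigonal-planar arrangement.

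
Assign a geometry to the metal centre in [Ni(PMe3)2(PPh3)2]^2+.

square planar

Ligand charges: trimethylphosphine is neutral; triphenylphosphine is neutral. With an overall charge of +2 the nickel centre must be in the +2 oxidation state.
Ni sits in group 10, so the d-electron count is 10 − 2 = 8.
Coordination number: 4.
Trimethylphosphine and triphenylphosphine are strong-field ligands (high in the spectrochemical series).
A 3d d⁸ ion with strong-field ligands gains enough CFSE to favour square planar over tetrahedral.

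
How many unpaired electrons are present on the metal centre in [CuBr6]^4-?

1 unpaired electron

Summing ligand charges against the −4 overall charge gives an oxidation state of +2 for copper.
Cu sits in group 11, so the d-electron count is 11 − 2 = 9.
In an octahedral field the d⁹ configuration is t₂g⁶e_g³ (only one arrangement possible), giving 1 unpaired electron.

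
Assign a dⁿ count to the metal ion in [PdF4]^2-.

d⁸

Summing ligand charges against the −2 overall charge gives an oxidation state of +2 for palladium.
Group 10 minus oxidation state 2 gives a d⁸ configuration.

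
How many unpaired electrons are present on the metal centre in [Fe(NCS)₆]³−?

Each isothiocyanate is −1; balancing the −3 overall charge requires Fe(III).
Fe sits in group 8, so the d-electron count is 8 − 3 = 5.
The spin state decides the count: Isothiocyanate is a weak-field ligand for a first-row metal, so the complex is high-spin.
An octahedral high-spin d⁵ ion is t₂g³e_g², giving 5 unpaired electrons.

5 unpaired electrons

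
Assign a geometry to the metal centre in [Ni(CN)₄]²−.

square planar

Ligand charges: each cyanide is −1. With an overall charge of −2 the nickel centre must be in the +2 oxidation state.
Group 10 minus oxidation state 2 gives a d⁸ configuration.
With 4 monodentate ligands the coordination number is 4.
Cyanide is a strong-field ligand (high in the spectrochemical series).
A 3d d⁸ ion with strong-field ligands gains enough CFSE to favour square planar over tetrahedral.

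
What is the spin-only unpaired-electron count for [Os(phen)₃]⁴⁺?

2 unpaired electrons

Ligand charges: 1,10-phenanthroline is neutral. With an overall charge of +4 the osmium centre must be in the +4 oxidation state.
Osmium is a group-8 element; Os(IV) is therefore d⁴.
Counting donor atoms: 3×1,10-phenanthroline (bidentate) → 6 donors. Coordination number = 6.
The spin state decides the count: a 5d ion has a large Δₒ and is invariably low-spin.
An octahedral low-spin d⁴ ion is t₂g⁴e_g⁰, giving 2 unpaired electrons.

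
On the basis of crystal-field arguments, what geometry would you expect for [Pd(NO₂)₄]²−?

Ligand charges: each nitro (N-bound nitrite) is −1. With an overall charge of −2 the palladium centre must be in the +2 oxidation state.
Palladium is a group-10 element; Pd(II) is therefore d⁸.
With 4 monodentate ligands the coordination number is 4.
A 4d d⁸ ion has a large crystal-field splitting; square planar leaves the high-energy d_{x²−y²} orbital empty and maximises CFSE.

square planar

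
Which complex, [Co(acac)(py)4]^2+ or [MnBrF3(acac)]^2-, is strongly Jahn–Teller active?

[MnBrF3(acac)]^2-

[Co(acac)(py)4]^2+: Each acetylacetonate is −1; pyridine is neutral; balancing the +2 overall charge requires Co(III). Co sits in group 9, so the d-electron count is 9 − 3 = 6. Co(III) has an exceptionally large octahedral splitting and is low-spin with essentially every ligand except fluoride. The d⁶ configuration leaves the e_g set evenly filled (or empty) — no strong Jahn–Teller driving force.
[MnBrF3(acac)]^2-: Summing ligand charges against the −2 overall charge gives an oxidation state of +3 for manganese. Mn sits in group 7, so the d-electron count is 7 − 3 = 4. Acetylacetonate, bromide, and fluoride are weak-field ligands for a first-row metal, so the complex is high-spin. The t₂g³e_g¹ (high-spin) configuration has an unevenly filled e_g set; the Jahn–Teller theorem predicts a tetragonal distortion (typically axial elongation) to lift the degeneracy.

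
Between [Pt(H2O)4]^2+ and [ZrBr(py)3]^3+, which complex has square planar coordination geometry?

For [Pt(H2O)4]^2+: Summing ligand charges against the +2 overall charge gives an oxidation state of +2 for platinum. Group 10 minus oxidation state 2 gives a d⁸ configuration. A 5d d⁸ ion has a large crystal-field splitting; square planar leaves the high-energy d_{x²−y²} orbital empty and maximises CFSE. → square planar.
For [ZrBr(py)3]^3+: Ligand charges: each bromide is −1; pyridine is neutral. With an overall charge of +3 the zirconium centre must be in the +4 oxidation state. Zirconium is a group-4 element; Zr(IV) is therefore d⁰. A d⁰ ion has no crystal-field stabilisation preference between square planar and tetrahedral, so four ligands adopt the sterically favoured tetrahedral geometry. → tetrahedral.

[Pt(H2O)4]^2+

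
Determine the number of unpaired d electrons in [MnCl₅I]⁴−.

Each chloride is −1; each iodide is −1; balancing the −4 overall charge requires Mn(II).
Mn sits in group 7, so the d-electron count is 7 − 2 = 5.
The spin state decides the count: Chloride and iodide are weak-field ligands for a first-row metal, so the complex is high-spin.
An octahedral high-spin d⁵ ion is t₂g³e_g², giving 5 unpaired electrons.

5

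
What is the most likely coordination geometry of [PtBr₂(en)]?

Summing ligand charges against the 0 overall charge gives an oxidation state of +2 for platinum.
Group 10 minus oxidation state 2 gives a d⁸ configuration.
Counting donor atoms: 2×bromide (monodentate) → 2 donors; 1×ethylenediamine (bidentate) → 2 donors. Coordination number = 4.
A 5d d⁸ ion has a large crystal-field splitting; square planar leaves the high-energy d_{x²−y²} orbital empty and maximises CFSE.

square planar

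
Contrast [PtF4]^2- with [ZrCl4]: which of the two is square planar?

For [PtF4]^2-: Each fluoride is −1; balancing the −2 overall charge requires Pt(II). Group 10 minus oxidation state 2 gives a d⁸ configuration. A 5d d⁸ ion has a large crystal-field splitting; square planar leaves the high-energy d_{x²−y²} orbital empty and maximises CFSE. → square planar.
For [ZrCl4]: Summing ligand charges against the 0 overall charge gives an oxidation state of +4 for zirconium. Zr sits in group 4, so the d-electron count is 4 − 4 = 0. A d⁰ ion has no crystal-field stabilisation preference between square planar and tetrahedral, so four ligands adopt the sterically favoured tetrahedral geometry. → tetrahedral.

[PtF4]^2-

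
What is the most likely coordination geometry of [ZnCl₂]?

linear

Ligand charges: each chloride is −1. With an overall charge of 0 the zinc centre must be in the +2 oxidation state.
Zinc is a group-12 element; Zn(II) is therefore d¹⁰.
Coordination number: 2.
A d¹⁰ ion with only two ligands adopts a linear arrangement (sp hybridisation; no CFSE preference).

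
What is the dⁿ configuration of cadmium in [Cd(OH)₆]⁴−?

Ligand charges: each hydroxide is −1. With an overall charge of −4 the cadmium centre must be in the +2 oxidation state.
Cadmium is a group-12 element; Cd(II) is therefore d¹⁰.

d¹⁰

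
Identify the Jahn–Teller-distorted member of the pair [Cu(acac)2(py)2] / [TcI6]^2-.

[Cu(acac)2(py)2]

[Cu(acac)2(py)2]: Each acetylacetonate is −1; pyridine is neutral; balancing the 0 overall charge requires Cu(II). Group 11 minus oxidation state 2 gives a d⁹ configuration. The t₂g⁶e_g³ configuration has an unevenly filled e_g set; the Jahn–Teller theorem predicts a tetragonal distortion (typically axial elongation) to lift the degeneracy.
[TcI6]^2-: Ligand charges: each iodide is −1. With an overall charge of −2 the technetium centre must be in the +4 oxidation state. Technetium is a group-7 element; Tc(IV) is therefore d³. The d³ configuration leaves the e_g set evenly filled (or empty) — no strong Jahn–Teller driving force.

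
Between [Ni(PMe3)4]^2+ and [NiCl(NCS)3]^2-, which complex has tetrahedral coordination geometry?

For [Ni(PMe3)4]^2+: Trimethylphosphine is neutral; balancing the +2 overall charge requires Ni(II). Ni sits in group 10, so the d-electron count is 10 − 2 = 8. Trimethylphosphine is a strong-field ligand (high in the spectrochemical series). A 3d d⁸ ion with strong-field ligands gains enough CFSE to favour square planar over tetrahedral. → square planar.
For [NiCl(NCS)3]^2-: Each chloride is −1; each isothiocyanate is −1; balancing the −2 overall charge requires Ni(II). Ni sits in group 10, so the d-electron count is 10 − 2 = 8. Chloride and isothiocyanate are weak-field ligands. With weak-field ligands the CFSE gain from square planar is small, so a 3d d⁸ ion takes the sterically preferred tetrahedral geometry. → tetrahedral.

[NiCl(NCS)3]^2-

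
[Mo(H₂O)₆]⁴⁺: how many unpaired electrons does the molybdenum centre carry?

Summing ligand charges against the +4 overall charge gives an oxidation state of +4 for molybdenum.
Mo sits in group 6, so the d-electron count is 6 − 4 = 2.
In an octahedral field the d² configuration is t₂g²e_g⁰ (only one arrangement possible), giving 2 unpaired electrons.

2 unpaired electrons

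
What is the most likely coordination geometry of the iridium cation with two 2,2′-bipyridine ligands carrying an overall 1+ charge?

square planar

Ligand charges: 2,2′-bipyridine is neutral. With an overall charge of +1 the iridium centre must be in the +1 oxidation state.
Ir sits in group 9, so the d-electron count is 9 − 1 = 8.
Counting donor atoms: 2×2,2′-bipyridine (bidentate) → 4 donors. Coordination number = 4.
A 5d d⁸ ion has a large crystal-field splitting; square planar leaves the high-energy d_{x²−y²} orbital empty and maximises CFSE.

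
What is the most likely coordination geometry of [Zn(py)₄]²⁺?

tetrahedral

Pyridine is neutral; balancing the +2 overall charge requires Zn(II).
Zinc is a group-12 element; Zn(II) is therefore d¹⁰.
Coordination number: 4.
A d¹⁰ ion has no crystal-field stabilisation preference between square planar and tetrahedral, so four ligands adopt the sterically favoured tetrahedral geometry.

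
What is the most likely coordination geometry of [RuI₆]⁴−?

Each iodide is −1; balancing the −4 overall charge requires Ru(II).
Ru sits in group 8, so the d-electron count is 8 − 2 = 6.
Coordination number: 6.
Six donors around a single metal centre give an octahedral coordination sphere.

octahedral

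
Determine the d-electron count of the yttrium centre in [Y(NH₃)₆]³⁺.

d0

Summing ligand charges against the +3 overall charge gives an oxidation state of +3 for yttrium.
Y sits in group 3, so the d-electron count is 3 − 3 = 0.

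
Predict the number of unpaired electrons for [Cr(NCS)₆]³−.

Each isothiocyanate is −1; balancing the −3 overall charge requires Cr(III).
Chromium is a group-6 element; Cr(III) is therefore d³.
In an octahedral field the d³ configuration is t₂g³e_g⁰ (only one arrangement possible), giving 3 unpaired electrons.

3 unpaired electrons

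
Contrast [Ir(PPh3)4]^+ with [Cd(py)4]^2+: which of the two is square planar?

[Ir(PPh3)4]^+

For [Ir(PPh3)4]^+: Triphenylphosphine is neutral; balancing the +1 overall charge requires Ir(I). Iridium is a group-9 element; Ir(I) is therefore d⁸. A 5d d⁸ ion has a large crystal-field splitting; square planar leaves the high-energy d_{x²−y²} orbital empty and maximises CFSE. → square planar.
For [Cd(py)4]^2+: Pyridine is neutral; balancing the +2 overall charge requires Cd(II). Cadmium is a group-12 element; Cd(II) is therefore d¹⁰. A d¹⁰ ion has no crystal-field stabilisation preference between square planar and tetrahedral, so four ligands adopt the sterically favoured tetrahedral geometry. → tetrahedral.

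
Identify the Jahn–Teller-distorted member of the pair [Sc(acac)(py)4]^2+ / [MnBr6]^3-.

[MnBr6]^3-

[Sc(acac)(py)4]^2+: Each acetylacetonate is −1; pyridine is neutral; balancing the +2 overall charge requires Sc(III). Sc sits in group 3, so the d-electron count is 3 − 3 = 0. The d⁰ configuration leaves the e_g set evenly filled (or empty) — no strong Jahn–Teller driving force.
[MnBr6]^3-: Each bromide is −1; balancing the −3 overall charge requires Mn(III). Group 7 minus oxidation state 3 gives a d⁴ configuration. Bromide is a weak-field ligand for a first-row metal, so the complex is high-spin. The t₂g³e_g¹ (high-spin) configuration has an unevenly filled e_g set; the Jahn–Teller theorem predicts a tetragonal distortion (typically axial elongation) to lift the degeneracy.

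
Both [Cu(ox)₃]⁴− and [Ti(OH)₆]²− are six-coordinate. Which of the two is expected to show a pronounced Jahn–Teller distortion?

[Cu(ox)₃]⁴−: Each oxalate is −2; balancing the −4 overall charge requires Cu(II). Copper is a group-11 element; Cu(II) is therefore d⁹. The t₂g⁶e_g³ configuration has an unevenly filled e_g set; the Jahn–Teller theorem predicts a tetragonal distortion (typically axial elongation) to lift the degeneracy.
[Ti(OH)₆]²−: Summing ligand charges against the −2 overall charge gives an oxidation state of +4 for titanium. Group 4 minus oxidation state 4 gives a d⁰ configuration. The d⁰ configuration leaves the e_g set evenly filled (or empty) — no strong Jahn–Teller driving force.

[Cu(ox)₃]⁴−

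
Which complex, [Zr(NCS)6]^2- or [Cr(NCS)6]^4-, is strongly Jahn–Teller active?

[Zr(NCS)6]^2-: Ligand charges: each isothiocyanate is −1. With an overall charge of −2 the zirconium centre must be in the +4 oxidation state. Zr sits in group 4, so the d-electron count is 4 − 4 = 0. The d⁰ configuration leaves the e_g set evenly filled (or empty) — no strong Jahn–Teller driving force.
[Cr(NCS)6]^4-: Ligand charges: each isothiocyanate is −1. With an overall charge of −4 the chromium centre must be in the +2 oxidation state. Chromium is a group-6 element; Cr(II) is therefore d⁴. Isothiocyanate is a weak-field ligand for a first-row metal, so the complex is high-spin. The t₂g³e_g¹ (high-spin) configuration has an unevenly filled e_g set; the Jahn–Teller theorem predicts a tetragonal distortion (typically axial elongation) to lift the degeneracy.

[Cr(NCS)6]^4-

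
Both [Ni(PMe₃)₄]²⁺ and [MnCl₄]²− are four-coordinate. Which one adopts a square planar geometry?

[Ni(PMe₃)₄]²⁺

For [Ni(PMe₃)₄]²⁺: Summing ligand charges against the +2 overall charge gives an oxidation state of +2 for nickel. Nickel is a group-10 element; Ni(II) is therefore d⁸. Trimethylphosphine is a strong-field ligand (high in the spectrochemical series). A 3d d⁸ ion with strong-field ligands gains enough CFSE to favour square planar over tetrahedral. → square planar.
For [MnCl₄]²−: Summing ligand charges against the −2 overall charge gives an oxidation state of +2 for manganese. Group 7 minus oxidation state 2 gives a d⁵ configuration. A high-spin d⁵ ion has zero CFSE in either geometry, so four ligands adopt the sterically favoured tetrahedral geometry. → tetrahedral.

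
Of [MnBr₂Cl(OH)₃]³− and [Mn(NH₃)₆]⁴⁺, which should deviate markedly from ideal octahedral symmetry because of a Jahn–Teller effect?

[MnBr₂Cl(OH)₃]³−: Summing ligand charges against the −3 overall charge gives an oxidation state of +3 for manganese. Mn sits in group 7, so the d-electron count is 7 − 3 = 4. Bromide, chloride, and hydroxide are weak-field ligands for a first-row metal, so the complex is high-spin. The t₂g³e_g¹ (high-spin) configuration has an unevenly filled e_g set; the Jahn–Teller theorem predicts a tetragonal distortion (typically axial elongation) to lift the degeneracy.
[Mn(NH₃)₆]⁴⁺: Ligand charges: ammonia is neutral. With an overall charge of +4 the manganese centre must be in the +4 oxidation state. Mn sits in group 7, so the d-electron count is 7 − 4 = 3. The d³ configuration leaves the e_g set evenly filled (or empty) — no strong Jahn–Teller driving force.

[MnBr₂Cl(OH)₃]³−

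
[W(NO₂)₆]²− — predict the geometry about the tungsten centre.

octahedral

Ligand charges: each nitro (N-bound nitrite) is −1. With an overall charge of −2 the tungsten centre must be in the +4 oxidation state.
Group 6 minus oxidation state 4 gives a d² configuration.
Coordination number: 6.
Six donors around a single metal centre give an octahedral coordination sphere.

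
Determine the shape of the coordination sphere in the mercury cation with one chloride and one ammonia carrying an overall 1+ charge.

Ligand charges: each chloride is −1; ammonia is neutral. With an overall charge of +1 the mercury centre must be in the +2 oxidation state.
Mercury is a group-12 element; Hg(II) is therefore d¹⁰.
With 2 monodentate ligands the coordination number is 2.
A d¹⁰ ion with only two ligands adopts a linear arrangement (sp hybridisation; no CFSE preference).

linear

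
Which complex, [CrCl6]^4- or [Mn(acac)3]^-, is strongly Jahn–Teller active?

[CrCl6]^4-: Ligand charges: each chloride is −1. With an overall charge of −4 the chromium centre must be in the +2 oxidation state. Group 6 minus oxidation state 2 gives a d⁴ configuration. Chloride is a weak-field ligand for a first-row metal, so the complex is high-spin. The t₂g³e_g¹ (high-spin) configuration has an unevenly filled e_g set; the Jahn–Teller theorem predicts a tetragonal distortion (typically axial elongation) to lift the degeneracy.
[Mn(acac)3]^-: Ligand charges: each acetylacetonate is −1. With an overall charge of −1 the manganese centre must be in the +2 oxidation state. Manganese is a group-7 element; Mn(II) is therefore d⁵. Acetylacetonate is a weak-field ligand for a first-row metal, so the complex is high-spin. The d⁵ configuration leaves the e_g set evenly filled (or empty) — no strong Jahn–Teller driving force.

[CrCl6]^4-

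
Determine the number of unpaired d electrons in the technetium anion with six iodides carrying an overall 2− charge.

Each iodide is −1; balancing the −2 overall charge requires Tc(IV).
Tc sits in group 7, so the d-electron count is 7 − 4 = 3.
In an octahedral field the d³ configuration is t₂g³e_g⁰ (only one arrangement possible), giving 3 unpaired electrons.

3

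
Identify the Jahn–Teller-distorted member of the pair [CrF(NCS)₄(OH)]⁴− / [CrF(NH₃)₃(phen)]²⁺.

[CrF(NCS)₄(OH)]⁴−: Ligand charges: each fluoride is −1; each isothiocyanate is −1; each hydroxide is −1. With an overall charge of −4 the chromium centre must be in the +2 oxidation state. Chromium is a group-6 element; Cr(II) is therefore d⁴. Fluoride, hydroxide, and isothiocyanate are weak-field ligands for a first-row metal, so the complex is high-spin. The t₂g³e_g¹ (high-spin) configuration has an unevenly filled e_g set; the Jahn–Teller theorem predicts a tetragonal distortion (typically axial elongation) to lift the degeneracy.
[CrF(NH₃)₃(phen)]²⁺: Summing ligand charges against the +2 overall charge gives an oxidation state of +3 for chromium. Cr sits in group 6, so the d-electron count is 6 − 3 = 3. The d³ configuration leaves the e_g set evenly filled (or empty) — no strong Jahn–Teller driving force.

[CrF(NCS)₄(OH)]⁴−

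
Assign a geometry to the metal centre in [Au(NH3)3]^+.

trigonal planar

Ammonia is neutral; balancing the +1 overall charge requires Au(I).
Au sits in group 11, so the d-electron count is 11 − 1 = 10.
With 3 monodentate ligands the coordination number is 3.
Three ligands around a d¹⁰ centre minimise repulsion in a trigonal-planar arrangement.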